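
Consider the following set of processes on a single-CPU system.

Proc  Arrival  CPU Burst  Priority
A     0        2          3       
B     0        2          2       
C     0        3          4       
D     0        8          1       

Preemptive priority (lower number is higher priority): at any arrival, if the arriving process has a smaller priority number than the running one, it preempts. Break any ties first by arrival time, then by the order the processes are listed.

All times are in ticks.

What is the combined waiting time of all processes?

30

Gantt: | D 0-8 | B 8-10 | A 10-12 | C 12-15 |
Completion: A=12  B=10  C=15  D=8
Turnaround (C−A): A=12  B=10  C=15  D=8
Waiting = turnaround − burst: A=10, B=8, C=12, D=0
Total waiting = 10 + 8 + 12 + 0 = 30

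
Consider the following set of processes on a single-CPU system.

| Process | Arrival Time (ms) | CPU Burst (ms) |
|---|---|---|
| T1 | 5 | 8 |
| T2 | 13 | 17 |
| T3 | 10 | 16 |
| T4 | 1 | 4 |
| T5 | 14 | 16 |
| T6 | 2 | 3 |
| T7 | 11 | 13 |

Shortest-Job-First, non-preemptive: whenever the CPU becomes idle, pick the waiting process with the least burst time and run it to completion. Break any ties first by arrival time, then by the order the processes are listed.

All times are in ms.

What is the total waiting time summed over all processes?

Schedule: | idle 0-1 | T4 1-5 | T6 5-8 | T1 8-16 | T7 16-29 | T3 29-45 | T5 45-61 | T2 61-78 |
Completion: T1=16  T2=78  T3=45  T4=5  T5=61  T6=8  T7=29
Turnaround (C−A): T1=11  T2=65  T3=35  T4=4  T5=47  T6=6  T7=18
Waiting = turnaround − burst: T1=3, T2=48, T3=19, T4=0, T5=31, T6=3, T7=5
Total waiting = 3 + 48 + 19 + 0 + 31 + 3 + 5 = 109

109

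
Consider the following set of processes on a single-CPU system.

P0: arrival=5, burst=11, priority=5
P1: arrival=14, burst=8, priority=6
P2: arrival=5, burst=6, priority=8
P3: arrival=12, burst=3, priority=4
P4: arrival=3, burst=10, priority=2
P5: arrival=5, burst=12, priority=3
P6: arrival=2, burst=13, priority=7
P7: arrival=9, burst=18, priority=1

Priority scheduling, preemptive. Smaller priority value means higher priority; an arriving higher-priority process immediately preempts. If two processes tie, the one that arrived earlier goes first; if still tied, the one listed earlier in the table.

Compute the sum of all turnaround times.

374

Schedule: | idle 0-2 | P6 2-3 | P4 3-9 | P7 9-27 | P4 27-31 | P5 31-43 | P3 43-46 | P0 46-57 | P1 57-65 | P6 65-77 | P2 77-83 |
Completion: P0=57  P1=65  P2=83  P3=46  P4=31  P5=43  P6=77  P7=27
Turnaround (C−A): P0=52  P1=51  P2=78  P3=34  P4=28  P5=38  P6=75  P7=18
Turnaround = completion − arrival: P0=52, P1=51, P2=78, P3=34, P4=28, P5=38, P6=75, P7=18
Total turnaround = 52 + 51 + 78 + 34 + 28 + 38 + 75 + 18 = 374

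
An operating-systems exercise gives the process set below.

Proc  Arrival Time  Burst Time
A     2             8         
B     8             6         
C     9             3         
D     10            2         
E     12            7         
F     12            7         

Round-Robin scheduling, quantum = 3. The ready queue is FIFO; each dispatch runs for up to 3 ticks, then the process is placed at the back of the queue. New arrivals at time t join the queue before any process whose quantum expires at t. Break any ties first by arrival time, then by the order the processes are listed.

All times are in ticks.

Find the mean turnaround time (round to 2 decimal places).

14.00

Timeline: | idle 0-2 | A 2-8 | B 8-11 | A 11-13 | C 13-16 | D 16-18 | B 18-21 | E 21-24 | F 24-27 | E 27-30 | F 30-33 | E 33-34 | F 34-35 |
Completion: A=13  B=21  C=16  D=18  E=34  F=35
Turnaround times: A=11, B=13, C=7, D=8, E=22, F=23
Average turnaround = (11+13+7+8+22+23) / 6 = 84/6 = 14.00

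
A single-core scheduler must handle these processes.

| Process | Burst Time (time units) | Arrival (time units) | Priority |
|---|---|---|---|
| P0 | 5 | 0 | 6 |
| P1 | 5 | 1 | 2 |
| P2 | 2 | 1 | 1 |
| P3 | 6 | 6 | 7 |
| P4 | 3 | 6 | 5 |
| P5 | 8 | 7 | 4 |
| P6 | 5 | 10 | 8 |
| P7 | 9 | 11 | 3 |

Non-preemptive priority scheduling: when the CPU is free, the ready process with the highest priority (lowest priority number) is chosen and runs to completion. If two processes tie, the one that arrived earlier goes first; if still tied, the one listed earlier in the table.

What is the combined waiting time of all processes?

Schedule: | P0 0-5 | P2 5-7 | P1 7-12 | P7 12-21 | P5 21-29 | P4 29-32 | P3 32-38 | P6 38-43 |
Completion: P0=5  P1=12  P2=7  P3=38  P4=32  P5=29  P6=43  P7=21
Turnaround (C−A): P0=5  P1=11  P2=6  P3=32  P4=26  P5=22  P6=33  P7=10
Waiting = turnaround − burst: P0=0, P1=6, P2=4, P3=26, P4=23, P5=14, P6=28, P7=1
Total waiting = 0 + 6 + 4 + 26 + 23 + 14 + 28 + 1 = 102

102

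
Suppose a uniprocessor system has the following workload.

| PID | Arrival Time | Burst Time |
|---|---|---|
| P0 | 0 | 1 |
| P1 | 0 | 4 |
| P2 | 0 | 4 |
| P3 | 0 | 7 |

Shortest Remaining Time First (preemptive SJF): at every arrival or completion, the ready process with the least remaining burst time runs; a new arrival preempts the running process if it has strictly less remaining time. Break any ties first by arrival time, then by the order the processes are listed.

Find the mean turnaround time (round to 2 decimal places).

Schedule: | P0 0-1 | P1 1-5 | P2 5-9 | P3 9-16 |
Completion: P0=1  P1=5  P2=9  P3=16
Turnaround (C−A): P0=1  P1=5  P2=9  P3=16
Turnaround times: P0=1, P1=5, P2=9, P3=16
Average turnaround = (1+5+9+16) / 4 = 31/4 = 7.75

7.75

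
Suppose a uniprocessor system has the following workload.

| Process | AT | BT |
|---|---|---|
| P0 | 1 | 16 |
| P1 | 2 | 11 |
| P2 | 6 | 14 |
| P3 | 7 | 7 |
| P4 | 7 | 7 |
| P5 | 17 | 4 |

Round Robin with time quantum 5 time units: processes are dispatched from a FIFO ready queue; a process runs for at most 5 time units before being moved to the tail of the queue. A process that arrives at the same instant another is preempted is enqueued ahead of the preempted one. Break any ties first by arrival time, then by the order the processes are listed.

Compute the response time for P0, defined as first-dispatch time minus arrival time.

Schedule: | idle 0-1 | P0 1-6 | P1 6-11 | P2 11-16 | P0 16-21 | P3 21-26 | P4 26-31 | P1 31-36 | P2 36-41 | P5 41-45 | P0 45-50 | P3 50-52 | P4 52-54 | P1 54-55 | P2 55-59 | P0 59-60 |
Completion: P0=60  P1=55  P2=59  P3=52  P4=54  P5=45
Turnaround (C−A): P0=59  P1=53  P2=53  P3=45  P4=47  P5=28
Response(P0) = first start − arrival = 1 − 1 = 0

0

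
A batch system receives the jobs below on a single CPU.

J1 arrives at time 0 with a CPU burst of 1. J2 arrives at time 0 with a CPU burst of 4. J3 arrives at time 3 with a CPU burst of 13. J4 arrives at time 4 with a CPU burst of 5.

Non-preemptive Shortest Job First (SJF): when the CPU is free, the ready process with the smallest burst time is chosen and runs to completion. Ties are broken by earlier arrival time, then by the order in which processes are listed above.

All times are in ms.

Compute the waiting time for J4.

Timeline: | J1 0-1 | J2 1-5 | J4 5-10 | J3 10-23 |
Completion: J1=1  J2=5  J3=23  J4=10
Turnaround (C−A): J1=1  J2=5  J3=20  J4=6
Waiting(J4) = turnaround − burst = 6 − 5 = 1

1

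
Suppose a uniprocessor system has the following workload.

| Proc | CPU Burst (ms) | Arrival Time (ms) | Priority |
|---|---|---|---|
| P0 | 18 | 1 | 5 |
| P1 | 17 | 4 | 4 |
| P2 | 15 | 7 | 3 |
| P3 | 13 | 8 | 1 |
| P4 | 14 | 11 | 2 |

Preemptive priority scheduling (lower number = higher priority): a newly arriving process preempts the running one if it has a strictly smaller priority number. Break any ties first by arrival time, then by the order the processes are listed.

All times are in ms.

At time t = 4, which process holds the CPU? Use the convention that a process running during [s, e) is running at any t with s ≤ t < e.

P1

Timeline: | idle 0-1 | P0 1-4 | P1 4-7 | P2 7-8 | P3 8-21 | P4 21-35 | P2 35-49 | P1 49-63 | P0 63-78 |
Completion: P0=78  P1=63  P2=49  P3=21  P4=35
Turnaround (C−A): P0=77  P1=59  P2=42  P3=13  P4=24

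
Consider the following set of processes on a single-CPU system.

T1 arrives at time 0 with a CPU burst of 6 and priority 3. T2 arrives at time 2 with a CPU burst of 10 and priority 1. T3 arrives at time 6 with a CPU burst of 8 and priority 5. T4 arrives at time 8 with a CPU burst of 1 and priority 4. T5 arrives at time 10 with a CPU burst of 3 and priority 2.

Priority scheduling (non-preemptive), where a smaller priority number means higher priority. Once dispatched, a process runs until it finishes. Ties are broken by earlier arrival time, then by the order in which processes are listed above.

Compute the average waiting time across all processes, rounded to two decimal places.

7.00

Schedule: | T1 0-6 | T2 6-16 | T5 16-19 | T4 19-20 | T3 20-28 |
Completion: T1=6  T2=16  T3=28  T4=20  T5=19
Waiting times: T1=0, T2=4, T3=14, T4=11, T5=6
Average waiting = (0+4+14+11+6) / 5 = 35/5 = 7.00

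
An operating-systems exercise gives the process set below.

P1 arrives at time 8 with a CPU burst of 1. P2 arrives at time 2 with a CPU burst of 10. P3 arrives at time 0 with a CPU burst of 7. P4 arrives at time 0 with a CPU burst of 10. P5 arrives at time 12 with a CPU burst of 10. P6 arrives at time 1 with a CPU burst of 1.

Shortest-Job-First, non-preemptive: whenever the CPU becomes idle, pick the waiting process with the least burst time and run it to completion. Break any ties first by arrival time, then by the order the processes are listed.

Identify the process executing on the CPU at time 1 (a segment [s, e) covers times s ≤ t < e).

Timeline: | P3 0-7 | P6 7-8 | P1 8-9 | P4 9-19 | P2 19-29 | P5 29-39 |
Completion: P1=9  P2=29  P3=7  P4=19  P5=39  P6=8
Turnaround (C−A): P1=1  P2=27  P3=7  P4=19  P5=27  P6=7

P3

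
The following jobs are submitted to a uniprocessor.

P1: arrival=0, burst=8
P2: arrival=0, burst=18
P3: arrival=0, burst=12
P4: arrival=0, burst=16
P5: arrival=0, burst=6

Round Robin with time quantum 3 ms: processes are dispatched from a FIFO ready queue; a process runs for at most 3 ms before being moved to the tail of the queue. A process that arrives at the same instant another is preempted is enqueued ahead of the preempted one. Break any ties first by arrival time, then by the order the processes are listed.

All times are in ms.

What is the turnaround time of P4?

Gantt: | P1 0-3 | P2 3-6 | P3 6-9 | P4 9-12 | P5 12-15 | P1 15-18 | P2 18-21 | P3 21-24 | P4 24-27 | P5 27-30 | P1 30-32 | P2 32-35 | P3 35-38 | P4 38-41 | P2 41-44 | P3 44-47 | P4 47-50 | P2 50-53 | P4 53-56 | P2 56-59 | P4 59-60 |
Completion: P1=32  P2=59  P3=47  P4=60  P5=30
Turnaround (C−A): P1=32  P2=59  P3=47  P4=60  P5=30
Turnaround(P4) = completion − arrival = 60 − 0 = 60

60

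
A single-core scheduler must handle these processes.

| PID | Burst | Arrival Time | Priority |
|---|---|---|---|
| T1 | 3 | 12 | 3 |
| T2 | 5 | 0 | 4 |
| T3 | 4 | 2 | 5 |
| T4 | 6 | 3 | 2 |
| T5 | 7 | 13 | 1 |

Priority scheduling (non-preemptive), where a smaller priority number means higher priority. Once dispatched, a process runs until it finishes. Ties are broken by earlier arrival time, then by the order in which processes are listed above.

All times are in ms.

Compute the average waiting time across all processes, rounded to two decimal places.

Gantt: | T2 0-5 | T4 5-11 | T3 11-15 | T5 15-22 | T1 22-25 |
Completion: T1=25  T2=5  T3=15  T4=11  T5=22
Turnaround (C−A): T1=13  T2=5  T3=13  T4=8  T5=9
Waiting times: T1=10, T2=0, T3=9, T4=2, T5=2
Average waiting = (10+0+9+2+2) / 5 = 23/5 = 4.60

4.60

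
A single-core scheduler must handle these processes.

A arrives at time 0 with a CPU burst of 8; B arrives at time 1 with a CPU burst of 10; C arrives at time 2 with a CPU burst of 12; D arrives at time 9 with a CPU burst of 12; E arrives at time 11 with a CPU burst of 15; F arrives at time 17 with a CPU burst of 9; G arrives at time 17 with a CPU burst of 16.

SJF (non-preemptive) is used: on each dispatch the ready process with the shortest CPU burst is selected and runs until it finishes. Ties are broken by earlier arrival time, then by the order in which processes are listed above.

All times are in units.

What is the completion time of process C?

39

Timeline: | A 0-8 | B 8-18 | F 18-27 | C 27-39 | D 39-51 | E 51-66 | G 66-82 |
Completion: A=8  B=18  C=39  D=51  E=66  F=27  G=82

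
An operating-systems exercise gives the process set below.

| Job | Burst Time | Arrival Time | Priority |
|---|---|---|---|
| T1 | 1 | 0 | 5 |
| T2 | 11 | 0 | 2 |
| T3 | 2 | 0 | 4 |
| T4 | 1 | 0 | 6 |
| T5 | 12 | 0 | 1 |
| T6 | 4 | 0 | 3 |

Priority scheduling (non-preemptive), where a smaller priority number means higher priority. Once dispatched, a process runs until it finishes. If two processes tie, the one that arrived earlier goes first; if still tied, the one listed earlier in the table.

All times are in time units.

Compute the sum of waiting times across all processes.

121

Gantt: | T5 0-12 | T2 12-23 | T6 23-27 | T3 27-29 | T1 29-30 | T4 30-31 |
Completion: T1=30  T2=23  T3=29  T4=31  T5=12  T6=27
Waiting = turnaround − burst: T1=29, T2=12, T3=27, T4=30, T5=0, T6=23
Total waiting = 29 + 12 + 27 + 30 + 0 + 23 = 121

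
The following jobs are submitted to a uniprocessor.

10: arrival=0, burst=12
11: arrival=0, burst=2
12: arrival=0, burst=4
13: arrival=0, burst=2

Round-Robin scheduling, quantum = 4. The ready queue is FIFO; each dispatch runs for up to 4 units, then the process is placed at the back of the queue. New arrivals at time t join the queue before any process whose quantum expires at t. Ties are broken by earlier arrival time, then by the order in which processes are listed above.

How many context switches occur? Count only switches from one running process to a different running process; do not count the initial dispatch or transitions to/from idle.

Schedule: | 10 0-4 | 11 4-6 | 12 6-10 | 13 10-12 | 10 12-20 |
Completion: 10=20  11=6  12=10  13=12
Turnaround (C−A): 10=20  11=6  12=10  13=12

4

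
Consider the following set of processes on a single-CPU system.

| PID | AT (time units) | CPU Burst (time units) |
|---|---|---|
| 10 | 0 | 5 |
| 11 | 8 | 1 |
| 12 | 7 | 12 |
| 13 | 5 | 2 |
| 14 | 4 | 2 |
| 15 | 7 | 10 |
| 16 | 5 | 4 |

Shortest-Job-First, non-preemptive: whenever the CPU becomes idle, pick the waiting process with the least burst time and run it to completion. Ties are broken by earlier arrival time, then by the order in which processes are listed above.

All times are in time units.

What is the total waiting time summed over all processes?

33

Timeline: | 10 0-5 | 14 5-7 | 13 7-9 | 11 9-10 | 16 10-14 | 15 14-24 | 12 24-36 |
Completion: 10=5  11=10  12=36  13=9  14=7  15=24  16=14
Turnaround (C−A): 10=5  11=2  12=29  13=4  14=3  15=17  16=9
Waiting = turnaround − burst: 10=0, 11=1, 12=17, 13=2, 14=1, 15=7, 16=5
Total waiting = 0 + 1 + 17 + 2 + 1 + 7 + 5 = 33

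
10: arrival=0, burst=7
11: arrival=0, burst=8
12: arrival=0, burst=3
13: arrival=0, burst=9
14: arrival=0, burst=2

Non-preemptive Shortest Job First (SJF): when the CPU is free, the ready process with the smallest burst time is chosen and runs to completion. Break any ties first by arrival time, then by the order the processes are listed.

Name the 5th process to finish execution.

Gantt: | 14 0-2 | 12 2-5 | 10 5-12 | 11 12-20 | 13 20-29 |
Completion: 10=12  11=20  12=5  13=29  14=2
Finish order: 14 → 12 → 10 → 11 → 13

13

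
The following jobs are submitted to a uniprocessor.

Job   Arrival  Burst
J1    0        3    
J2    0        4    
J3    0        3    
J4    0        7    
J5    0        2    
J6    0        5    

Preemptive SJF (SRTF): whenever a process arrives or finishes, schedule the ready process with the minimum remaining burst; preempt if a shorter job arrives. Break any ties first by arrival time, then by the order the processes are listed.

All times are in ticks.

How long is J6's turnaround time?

17

Timeline: | J5 0-2 | J1 2-5 | J3 5-8 | J2 8-12 | J6 12-17 | J4 17-24 |
Completion: J1=5  J2=12  J3=8  J4=24  J5=2  J6=17
Turnaround (C−A): J1=5  J2=12  J3=8  J4=24  J5=2  J6=17
Turnaround(J6) = completion − arrival = 17 − 0 = 17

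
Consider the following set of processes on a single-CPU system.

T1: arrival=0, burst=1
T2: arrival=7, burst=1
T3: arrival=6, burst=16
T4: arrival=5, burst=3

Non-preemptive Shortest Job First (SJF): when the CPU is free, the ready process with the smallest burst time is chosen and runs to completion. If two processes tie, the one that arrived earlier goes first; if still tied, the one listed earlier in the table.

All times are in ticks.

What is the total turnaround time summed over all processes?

Timeline: | T1 0-1 | idle 1-5 | T4 5-8 | T2 8-9 | T3 9-25 |
Completion: T1=1  T2=9  T3=25  T4=8
Turnaround = completion − arrival: T1=1, T2=2, T3=19, T4=3
Total turnaround = 1 + 2 + 19 + 3 = 25

25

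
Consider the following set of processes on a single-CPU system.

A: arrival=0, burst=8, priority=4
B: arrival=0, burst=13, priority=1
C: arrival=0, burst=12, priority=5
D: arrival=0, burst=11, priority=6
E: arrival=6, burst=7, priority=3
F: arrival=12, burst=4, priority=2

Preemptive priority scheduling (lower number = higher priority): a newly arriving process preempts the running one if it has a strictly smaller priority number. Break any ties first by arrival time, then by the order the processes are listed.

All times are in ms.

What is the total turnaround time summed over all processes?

Timeline: | B 0-13 | F 13-17 | E 17-24 | A 24-32 | C 32-44 | D 44-55 |
Completion: A=32  B=13  C=44  D=55  E=24  F=17
Turnaround = completion − arrival: A=32, B=13, C=44, D=55, E=18, F=5
Total turnaround = 32 + 13 + 44 + 55 + 18 + 5 = 167

167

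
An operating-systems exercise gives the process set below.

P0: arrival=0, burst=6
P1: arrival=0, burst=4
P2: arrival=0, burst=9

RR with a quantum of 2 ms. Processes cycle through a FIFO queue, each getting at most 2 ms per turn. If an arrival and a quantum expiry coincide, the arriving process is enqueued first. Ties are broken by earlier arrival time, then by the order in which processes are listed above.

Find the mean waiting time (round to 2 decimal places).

8.00

Schedule: | P0 0-2 | P1 2-4 | P2 4-6 | P0 6-8 | P1 8-10 | P2 10-12 | P0 12-14 | P2 14-19 |
Completion: P0=14  P1=10  P2=19
Turnaround (C−A): P0=14  P1=10  P2=19
Waiting times: P0=8, P1=6, P2=10
Average waiting = (8+6+10) / 3 = 24/3 = 8.00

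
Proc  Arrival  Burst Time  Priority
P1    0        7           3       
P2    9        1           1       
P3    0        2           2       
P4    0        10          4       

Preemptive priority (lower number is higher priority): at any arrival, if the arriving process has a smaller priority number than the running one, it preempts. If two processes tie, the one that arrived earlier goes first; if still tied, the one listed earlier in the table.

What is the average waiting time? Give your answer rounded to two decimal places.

Gantt: | P3 0-2 | P1 2-9 | P2 9-10 | P4 10-20 |
Completion: P1=9  P2=10  P3=2  P4=20
Turnaround (C−A): P1=9  P2=1  P3=2  P4=20
Waiting times: P1=2, P2=0, P3=0, P4=10
Average waiting = (2+0+0+10) / 4 = 12/4 = 3.00

3.00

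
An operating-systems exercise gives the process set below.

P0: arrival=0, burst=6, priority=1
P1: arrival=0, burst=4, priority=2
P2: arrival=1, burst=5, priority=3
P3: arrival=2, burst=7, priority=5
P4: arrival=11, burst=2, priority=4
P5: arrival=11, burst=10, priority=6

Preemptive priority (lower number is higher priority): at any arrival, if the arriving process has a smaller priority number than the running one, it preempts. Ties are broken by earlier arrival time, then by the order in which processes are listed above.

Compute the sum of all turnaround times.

Schedule: | P0 0-6 | P1 6-10 | P2 10-15 | P4 15-17 | P3 17-24 | P5 24-34 |
Completion: P0=6  P1=10  P2=15  P3=24  P4=17  P5=34
Turnaround (C−A): P0=6  P1=10  P2=14  P3=22  P4=6  P5=23
Turnaround = completion − arrival: P0=6, P1=10, P2=14, P3=22, P4=6, P5=23
Total turnaround = 6 + 10 + 14 + 22 + 6 + 23 = 81

81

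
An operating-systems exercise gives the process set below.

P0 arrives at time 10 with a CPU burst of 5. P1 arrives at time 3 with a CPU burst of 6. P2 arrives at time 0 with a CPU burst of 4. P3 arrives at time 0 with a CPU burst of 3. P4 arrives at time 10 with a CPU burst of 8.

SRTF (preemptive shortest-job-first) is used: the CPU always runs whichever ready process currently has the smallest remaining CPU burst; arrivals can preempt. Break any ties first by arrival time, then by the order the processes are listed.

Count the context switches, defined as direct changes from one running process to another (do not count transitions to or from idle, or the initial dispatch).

4

Timeline: | P3 0-3 | P2 3-7 | P1 7-13 | P0 13-18 | P4 18-26 |
Completion: P0=18  P1=13  P2=7  P3=3  P4=26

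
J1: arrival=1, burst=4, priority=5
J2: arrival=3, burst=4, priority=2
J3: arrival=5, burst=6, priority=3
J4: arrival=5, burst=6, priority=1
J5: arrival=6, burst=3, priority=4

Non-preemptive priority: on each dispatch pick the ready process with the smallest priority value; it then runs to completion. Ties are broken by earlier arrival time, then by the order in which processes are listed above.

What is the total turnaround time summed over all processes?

56

Schedule: | idle 0-1 | J1 1-5 | J4 5-11 | J2 11-15 | J3 15-21 | J5 21-24 |
Completion: J1=5  J2=15  J3=21  J4=11  J5=24
Turnaround (C−A): J1=4  J2=12  J3=16  J4=6  J5=18
Turnaround = completion − arrival: J1=4, J2=12, J3=16, J4=6, J5=18
Total turnaround = 4 + 12 + 16 + 6 + 18 = 56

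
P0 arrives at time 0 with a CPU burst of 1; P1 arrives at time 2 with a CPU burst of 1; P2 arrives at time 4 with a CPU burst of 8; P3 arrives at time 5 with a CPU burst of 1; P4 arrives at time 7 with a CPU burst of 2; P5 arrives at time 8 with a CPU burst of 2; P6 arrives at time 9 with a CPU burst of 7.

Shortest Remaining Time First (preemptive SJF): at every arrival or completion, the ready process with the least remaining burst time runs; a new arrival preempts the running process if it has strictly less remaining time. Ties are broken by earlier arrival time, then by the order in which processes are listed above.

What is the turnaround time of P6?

15

Gantt: | P0 0-1 | idle 1-2 | P1 2-3 | idle 3-4 | P2 4-5 | P3 5-6 | P2 6-7 | P4 7-9 | P5 9-11 | P2 11-17 | P6 17-24 |
Completion: P0=1  P1=3  P2=17  P3=6  P4=9  P5=11  P6=24
Turnaround (C−A): P0=1  P1=1  P2=13  P3=1  P4=2  P5=3  P6=15
Turnaround(P6) = completion − arrival = 24 − 9 = 15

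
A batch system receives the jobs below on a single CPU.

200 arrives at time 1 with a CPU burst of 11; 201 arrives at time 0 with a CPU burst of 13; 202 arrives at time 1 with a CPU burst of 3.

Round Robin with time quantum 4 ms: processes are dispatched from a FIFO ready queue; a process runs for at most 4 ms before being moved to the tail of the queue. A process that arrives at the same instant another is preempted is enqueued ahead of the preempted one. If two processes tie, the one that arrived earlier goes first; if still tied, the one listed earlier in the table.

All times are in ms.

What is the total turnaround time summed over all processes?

62

Schedule: | 201 0-4 | 200 4-8 | 202 8-11 | 201 11-15 | 200 15-19 | 201 19-23 | 200 23-26 | 201 26-27 |
Completion: 200=26  201=27  202=11
Turnaround = completion − arrival: 200=25, 201=27, 202=10
Total turnaround = 25 + 27 + 10 = 62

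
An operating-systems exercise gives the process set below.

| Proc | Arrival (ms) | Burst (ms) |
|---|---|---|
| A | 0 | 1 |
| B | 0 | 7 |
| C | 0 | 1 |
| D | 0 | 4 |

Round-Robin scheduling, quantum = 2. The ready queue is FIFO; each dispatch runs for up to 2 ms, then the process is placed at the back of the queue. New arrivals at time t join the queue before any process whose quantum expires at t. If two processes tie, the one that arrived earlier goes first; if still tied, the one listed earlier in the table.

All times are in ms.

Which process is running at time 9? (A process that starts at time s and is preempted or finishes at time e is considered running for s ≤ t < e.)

Schedule: | A 0-1 | B 1-3 | C 3-4 | D 4-6 | B 6-8 | D 8-10 | B 10-13 |
Completion: A=1  B=13  C=4  D=10
Turnaround (C−A): A=1  B=13  C=4  D=10

D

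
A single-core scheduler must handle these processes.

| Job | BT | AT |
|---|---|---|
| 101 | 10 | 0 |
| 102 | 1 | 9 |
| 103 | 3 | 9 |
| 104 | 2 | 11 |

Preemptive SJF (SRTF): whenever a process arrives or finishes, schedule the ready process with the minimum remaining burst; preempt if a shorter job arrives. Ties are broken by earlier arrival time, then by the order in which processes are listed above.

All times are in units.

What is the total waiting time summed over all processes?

5

Schedule: | 101 0-10 | 102 10-11 | 104 11-13 | 103 13-16 |
Completion: 101=10  102=11  103=16  104=13
Waiting = turnaround − burst: 101=0, 102=1, 103=4, 104=0
Total waiting = 0 + 1 + 4 + 0 = 5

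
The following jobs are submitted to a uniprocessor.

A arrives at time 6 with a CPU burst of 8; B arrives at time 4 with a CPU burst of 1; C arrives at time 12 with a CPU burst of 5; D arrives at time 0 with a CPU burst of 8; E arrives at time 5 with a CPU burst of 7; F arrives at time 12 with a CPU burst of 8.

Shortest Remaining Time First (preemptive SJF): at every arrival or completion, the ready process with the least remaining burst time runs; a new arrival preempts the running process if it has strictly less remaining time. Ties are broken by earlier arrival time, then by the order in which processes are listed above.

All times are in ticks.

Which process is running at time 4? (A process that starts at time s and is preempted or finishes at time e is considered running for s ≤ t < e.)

B

Schedule: | D 0-4 | B 4-5 | D 5-9 | E 9-16 | C 16-21 | A 21-29 | F 29-37 |
Completion: A=29  B=5  C=21  D=9  E=16  F=37
Turnaround (C−A): A=23  B=1  C=9  D=9  E=11  F=25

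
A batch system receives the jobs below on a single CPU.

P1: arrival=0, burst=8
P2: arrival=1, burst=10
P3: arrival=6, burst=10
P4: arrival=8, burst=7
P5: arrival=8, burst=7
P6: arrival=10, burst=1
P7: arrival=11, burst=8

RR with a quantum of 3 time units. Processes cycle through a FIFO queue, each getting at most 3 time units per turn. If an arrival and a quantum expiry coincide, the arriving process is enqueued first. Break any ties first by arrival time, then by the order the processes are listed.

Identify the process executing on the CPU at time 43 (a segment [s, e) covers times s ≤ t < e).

P3

Gantt: | P1 0-3 | P2 3-6 | P1 6-9 | P3 9-12 | P2 12-15 | P4 15-18 | P5 18-21 | P1 21-23 | P6 23-24 | P7 24-27 | P3 27-30 | P2 30-33 | P4 33-36 | P5 36-39 | P7 39-42 | P3 42-45 | P2 45-46 | P4 46-47 | P5 47-48 | P7 48-50 | P3 50-51 |
Completion: P1=23  P2=46  P3=51  P4=47  P5=48  P6=24  P7=50
Turnaround (C−A): P1=23  P2=45  P3=45  P4=39  P5=40  P6=14  P7=39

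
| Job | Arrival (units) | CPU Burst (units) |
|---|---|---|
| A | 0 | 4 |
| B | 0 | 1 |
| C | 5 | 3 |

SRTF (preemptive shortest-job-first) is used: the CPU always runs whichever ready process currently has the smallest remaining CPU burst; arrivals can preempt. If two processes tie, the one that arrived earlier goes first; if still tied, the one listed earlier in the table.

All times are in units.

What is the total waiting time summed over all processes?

Gantt: | B 0-1 | A 1-5 | C 5-8 |
Completion: A=5  B=1  C=8
Waiting = turnaround − burst: A=1, B=0, C=0
Total waiting = 1 + 0 + 0 = 1

1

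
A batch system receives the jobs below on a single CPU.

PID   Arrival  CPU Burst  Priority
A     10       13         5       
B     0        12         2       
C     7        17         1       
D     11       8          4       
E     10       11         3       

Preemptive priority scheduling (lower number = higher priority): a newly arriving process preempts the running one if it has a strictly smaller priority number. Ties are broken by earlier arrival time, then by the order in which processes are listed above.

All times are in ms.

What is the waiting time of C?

Timeline: | B 0-7 | C 7-24 | B 24-29 | E 29-40 | D 40-48 | A 48-61 |
Completion: A=61  B=29  C=24  D=48  E=40
Turnaround (C−A): A=51  B=29  C=17  D=37  E=30
Waiting(C) = turnaround − burst = 17 − 17 = 0

0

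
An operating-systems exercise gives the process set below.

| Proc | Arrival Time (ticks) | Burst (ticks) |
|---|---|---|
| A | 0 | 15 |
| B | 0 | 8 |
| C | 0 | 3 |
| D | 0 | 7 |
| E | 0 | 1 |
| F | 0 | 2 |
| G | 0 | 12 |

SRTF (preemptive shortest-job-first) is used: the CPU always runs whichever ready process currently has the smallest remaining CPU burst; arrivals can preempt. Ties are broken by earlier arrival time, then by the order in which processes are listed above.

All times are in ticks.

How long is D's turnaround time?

Timeline: | E 0-1 | F 1-3 | C 3-6 | D 6-13 | B 13-21 | G 21-33 | A 33-48 |
Completion: A=48  B=21  C=6  D=13  E=1  F=3  G=33
Turnaround(D) = completion − arrival = 13 − 0 = 13

13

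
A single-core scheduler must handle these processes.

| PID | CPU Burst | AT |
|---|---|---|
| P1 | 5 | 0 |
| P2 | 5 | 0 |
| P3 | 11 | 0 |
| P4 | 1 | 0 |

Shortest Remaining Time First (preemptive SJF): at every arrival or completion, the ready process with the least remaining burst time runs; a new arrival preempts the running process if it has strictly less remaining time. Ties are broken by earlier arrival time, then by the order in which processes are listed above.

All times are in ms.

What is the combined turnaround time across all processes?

Timeline: | P4 0-1 | P1 1-6 | P2 6-11 | P3 11-22 |
Completion: P1=6  P2=11  P3=22  P4=1
Turnaround = completion − arrival: P1=6, P2=11, P3=22, P4=1
Total turnaround = 6 + 11 + 22 + 1 = 40

40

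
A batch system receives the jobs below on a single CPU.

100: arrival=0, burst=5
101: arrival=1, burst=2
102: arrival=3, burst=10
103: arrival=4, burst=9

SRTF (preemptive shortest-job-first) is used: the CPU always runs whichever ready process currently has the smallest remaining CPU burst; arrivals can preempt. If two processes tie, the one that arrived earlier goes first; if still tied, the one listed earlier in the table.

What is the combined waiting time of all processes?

Schedule: | 100 0-1 | 101 1-3 | 100 3-7 | 103 7-16 | 102 16-26 |
Completion: 100=7  101=3  102=26  103=16
Turnaround (C−A): 100=7  101=2  102=23  103=12
Waiting = turnaround − burst: 100=2, 101=0, 102=13, 103=3
Total waiting = 2 + 0 + 13 + 3 = 18

18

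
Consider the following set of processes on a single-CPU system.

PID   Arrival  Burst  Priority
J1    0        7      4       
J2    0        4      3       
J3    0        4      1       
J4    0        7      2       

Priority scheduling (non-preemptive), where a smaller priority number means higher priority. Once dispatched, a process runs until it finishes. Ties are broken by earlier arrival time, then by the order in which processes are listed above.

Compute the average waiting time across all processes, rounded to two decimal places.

7.50

Gantt: | J3 0-4 | J4 4-11 | J2 11-15 | J1 15-22 |
Completion: J1=22  J2=15  J3=4  J4=11
Turnaround (C−A): J1=22  J2=15  J3=4  J4=11
Waiting times: J1=15, J2=11, J3=0, J4=4
Average waiting = (15+11+0+4) / 4 = 30/4 = 7.50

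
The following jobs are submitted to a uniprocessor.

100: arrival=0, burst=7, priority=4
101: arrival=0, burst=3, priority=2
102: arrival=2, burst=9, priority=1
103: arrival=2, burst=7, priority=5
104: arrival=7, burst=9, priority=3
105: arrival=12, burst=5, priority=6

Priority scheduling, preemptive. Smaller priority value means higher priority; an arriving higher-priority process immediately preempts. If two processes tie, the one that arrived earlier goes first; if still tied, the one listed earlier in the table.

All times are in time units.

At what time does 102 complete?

11

Timeline: | 101 0-2 | 102 2-11 | 101 11-12 | 104 12-21 | 100 21-28 | 103 28-35 | 105 35-40 |
Completion: 100=28  101=12  102=11  103=35  104=21  105=40
Turnaround (C−A): 100=28  101=12  102=9  103=33  104=14  105=28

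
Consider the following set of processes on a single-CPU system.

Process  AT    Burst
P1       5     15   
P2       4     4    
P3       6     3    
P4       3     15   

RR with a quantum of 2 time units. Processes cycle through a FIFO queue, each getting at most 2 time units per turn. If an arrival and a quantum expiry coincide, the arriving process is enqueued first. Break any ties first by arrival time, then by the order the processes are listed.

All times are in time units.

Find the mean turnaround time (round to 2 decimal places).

Schedule: | idle 0-3 | P4 3-5 | P2 5-7 | P1 7-9 | P4 9-11 | P3 11-13 | P2 13-15 | P1 15-17 | P4 17-19 | P3 19-20 | P1 20-22 | P4 22-24 | P1 24-26 | P4 26-28 | P1 28-30 | P4 30-32 | P1 32-34 | P4 34-36 | P1 36-38 | P4 38-39 | P1 39-40 |
Completion: P1=40  P2=15  P3=20  P4=39
Turnaround (C−A): P1=35  P2=11  P3=14  P4=36
Turnaround times: P1=35, P2=11, P3=14, P4=36
Average turnaround = (35+11+14+36) / 4 = 96/4 = 24.00

24.00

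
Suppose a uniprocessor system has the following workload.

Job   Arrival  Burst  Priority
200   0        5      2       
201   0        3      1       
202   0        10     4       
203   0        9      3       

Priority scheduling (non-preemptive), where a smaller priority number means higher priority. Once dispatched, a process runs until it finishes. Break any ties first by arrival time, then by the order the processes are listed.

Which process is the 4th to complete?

Gantt: | 201 0-3 | 200 3-8 | 203 8-17 | 202 17-27 |
Completion: 200=8  201=3  202=27  203=17
Turnaround (C−A): 200=8  201=3  202=27  203=17
Finish order: 201 → 200 → 203 → 202

202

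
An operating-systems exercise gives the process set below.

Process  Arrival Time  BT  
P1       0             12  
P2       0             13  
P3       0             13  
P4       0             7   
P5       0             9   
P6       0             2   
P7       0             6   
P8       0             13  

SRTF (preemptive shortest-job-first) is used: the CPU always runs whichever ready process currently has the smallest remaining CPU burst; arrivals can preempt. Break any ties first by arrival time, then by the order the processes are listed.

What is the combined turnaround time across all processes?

Schedule: | P6 0-2 | P7 2-8 | P4 8-15 | P5 15-24 | P1 24-36 | P2 36-49 | P3 49-62 | P8 62-75 |
Completion: P1=36  P2=49  P3=62  P4=15  P5=24  P6=2  P7=8  P8=75
Turnaround = completion − arrival: P1=36, P2=49, P3=62, P4=15, P5=24, P6=2, P7=8, P8=75
Total turnaround = 36 + 49 + 62 + 15 + 24 + 2 + 8 + 75 = 271

271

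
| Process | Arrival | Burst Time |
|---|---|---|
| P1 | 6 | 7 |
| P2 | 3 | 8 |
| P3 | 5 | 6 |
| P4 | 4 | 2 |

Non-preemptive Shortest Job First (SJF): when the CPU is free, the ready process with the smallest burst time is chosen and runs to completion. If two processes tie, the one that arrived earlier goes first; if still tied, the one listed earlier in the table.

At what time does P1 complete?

Schedule: | idle 0-3 | P2 3-11 | P4 11-13 | P3 13-19 | P1 19-26 |
Completion: P1=26  P2=11  P3=19  P4=13
Turnaround (C−A): P1=20  P2=8  P3=14  P4=9

26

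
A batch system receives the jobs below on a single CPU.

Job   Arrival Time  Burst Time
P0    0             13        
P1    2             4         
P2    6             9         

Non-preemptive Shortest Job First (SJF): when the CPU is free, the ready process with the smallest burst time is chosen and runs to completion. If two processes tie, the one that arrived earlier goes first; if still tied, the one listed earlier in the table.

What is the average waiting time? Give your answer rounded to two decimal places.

7.33

Schedule: | P0 0-13 | P1 13-17 | P2 17-26 |
Completion: P0=13  P1=17  P2=26
Turnaround (C−A): P0=13  P1=15  P2=20
Waiting times: P0=0, P1=11, P2=11
Average waiting = (0+11+11) / 3 = 22/3 = 7.33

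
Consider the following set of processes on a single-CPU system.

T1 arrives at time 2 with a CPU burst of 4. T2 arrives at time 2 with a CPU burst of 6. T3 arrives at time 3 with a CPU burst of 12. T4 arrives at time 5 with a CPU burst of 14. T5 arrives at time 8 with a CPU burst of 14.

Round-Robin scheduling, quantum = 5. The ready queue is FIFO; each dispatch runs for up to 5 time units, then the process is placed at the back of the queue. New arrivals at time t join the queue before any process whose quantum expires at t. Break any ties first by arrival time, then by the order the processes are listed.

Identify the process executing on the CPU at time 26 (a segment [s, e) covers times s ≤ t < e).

Gantt: | idle 0-2 | T1 2-6 | T2 6-11 | T3 11-16 | T4 16-21 | T5 21-26 | T2 26-27 | T3 27-32 | T4 32-37 | T5 37-42 | T3 42-44 | T4 44-48 | T5 48-52 |
Completion: T1=6  T2=27  T3=44  T4=48  T5=52
Turnaround (C−A): T1=4  T2=25  T3=41  T4=43  T5=44

T2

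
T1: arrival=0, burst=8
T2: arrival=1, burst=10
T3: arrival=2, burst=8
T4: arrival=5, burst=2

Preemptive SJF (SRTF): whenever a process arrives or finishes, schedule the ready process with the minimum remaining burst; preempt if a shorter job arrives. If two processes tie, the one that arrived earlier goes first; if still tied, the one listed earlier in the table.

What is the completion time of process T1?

Gantt: | T1 0-5 | T4 5-7 | T1 7-10 | T3 10-18 | T2 18-28 |
Completion: T1=10  T2=28  T3=18  T4=7
Turnaround (C−A): T1=10  T2=27  T3=16  T4=2

10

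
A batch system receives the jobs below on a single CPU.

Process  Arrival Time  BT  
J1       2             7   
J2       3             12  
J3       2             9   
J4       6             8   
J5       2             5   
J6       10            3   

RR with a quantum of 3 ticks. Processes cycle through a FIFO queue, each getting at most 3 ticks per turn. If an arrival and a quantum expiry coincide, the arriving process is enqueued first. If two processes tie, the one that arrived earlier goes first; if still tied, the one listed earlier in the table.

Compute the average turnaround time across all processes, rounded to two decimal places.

31.33

Gantt: | idle 0-2 | J1 2-5 | J3 5-8 | J5 8-11 | J2 11-14 | J1 14-17 | J4 17-20 | J3 20-23 | J6 23-26 | J5 26-28 | J2 28-31 | J1 31-32 | J4 32-35 | J3 35-38 | J2 38-41 | J4 41-43 | J2 43-46 |
Completion: J1=32  J2=46  J3=38  J4=43  J5=28  J6=26
Turnaround times: J1=30, J2=43, J3=36, J4=37, J5=26, J6=16
Average turnaround = (30+43+36+37+26+16) / 6 = 188/6 = 31.33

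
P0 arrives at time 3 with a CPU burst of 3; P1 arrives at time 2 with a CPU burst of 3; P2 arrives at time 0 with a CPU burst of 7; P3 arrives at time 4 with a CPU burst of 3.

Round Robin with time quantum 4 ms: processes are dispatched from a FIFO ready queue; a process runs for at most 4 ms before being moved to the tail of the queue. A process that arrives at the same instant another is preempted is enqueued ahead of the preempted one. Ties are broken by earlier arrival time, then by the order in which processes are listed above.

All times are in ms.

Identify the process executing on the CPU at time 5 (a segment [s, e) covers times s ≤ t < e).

Gantt: | P2 0-4 | P1 4-7 | P0 7-10 | P3 10-13 | P2 13-16 |
Completion: P0=10  P1=7  P2=16  P3=13

P1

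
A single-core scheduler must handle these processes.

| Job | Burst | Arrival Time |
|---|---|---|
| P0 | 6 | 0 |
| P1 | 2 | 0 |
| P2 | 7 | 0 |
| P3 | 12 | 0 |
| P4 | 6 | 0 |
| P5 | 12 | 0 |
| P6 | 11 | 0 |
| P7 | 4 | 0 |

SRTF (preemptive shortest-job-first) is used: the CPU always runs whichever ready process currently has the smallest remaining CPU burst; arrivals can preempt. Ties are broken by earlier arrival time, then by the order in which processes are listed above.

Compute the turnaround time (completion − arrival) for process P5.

60

Schedule: | P1 0-2 | P7 2-6 | P0 6-12 | P4 12-18 | P2 18-25 | P6 25-36 | P3 36-48 | P5 48-60 |
Completion: P0=12  P1=2  P2=25  P3=48  P4=18  P5=60  P6=36  P7=6
Turnaround(P5) = completion − arrival = 60 − 0 = 60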